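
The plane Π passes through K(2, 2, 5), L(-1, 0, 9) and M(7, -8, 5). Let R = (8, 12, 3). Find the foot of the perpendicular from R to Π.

(4, 10, -1)

KL = (-3, -2, 4), KM = (5, -10, 0); a normal to Π is KL × KM = (40, 20, 40).
Using K: Π has equation 40x + 20y + 40z = 320.
Foot = R − λn with λ = (n·R − d)/|n|² = (680 − 320)/3600 = 1/10.
Foot = (8, 12, 3) − (1/10)·(40, 20, 40) = (4, 10, -1).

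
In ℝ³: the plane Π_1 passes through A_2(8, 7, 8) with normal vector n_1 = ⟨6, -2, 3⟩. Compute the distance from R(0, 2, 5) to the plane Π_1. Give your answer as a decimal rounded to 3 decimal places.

6.714

Π_1: n_1·r = n_1·A_2 gives 6x - 2y + 3z = 58.
n·R − d = (6)·(0) + (-2)·(2) + (3)·(5) − 58 = -47; |n| = √49.
Distance = |-47| / √49 = 47/√49 ≈ 6.714.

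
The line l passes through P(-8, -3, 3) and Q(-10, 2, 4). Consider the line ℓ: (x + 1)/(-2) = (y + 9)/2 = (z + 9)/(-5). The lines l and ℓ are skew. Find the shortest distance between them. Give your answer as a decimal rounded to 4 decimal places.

A direction vector for l is Q − P = (-2, 5, 1).
ℓ has direction (-2, 2, -5) through (-1, -9, -9).
Common perpendicular direction n = (-2, 5, 1) × (-2, 2, -5) = (-27, -12, 6).
With w = (-1, -9, -9) − (-8, -3, 3) = (7, -6, -12), w · n = -189.
Distance = |w · n| / |n| = |-189| / √909 ≈ 6.2687.

6.2687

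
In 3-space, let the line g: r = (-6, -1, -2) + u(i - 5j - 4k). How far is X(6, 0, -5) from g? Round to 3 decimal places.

12.058

Taking (-6, -1, -2) on g with direction v = (1, -5, -4): w = X − (-6, -1, -2) = (12, 1, -3), and w × v = (-19, 45, -61).
Distance = |w × v| / |v| = √6107 / √42 ≈ 12.058.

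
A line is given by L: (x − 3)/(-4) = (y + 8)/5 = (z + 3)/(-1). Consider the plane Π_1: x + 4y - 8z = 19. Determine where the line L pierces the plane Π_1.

L has direction (-4, 5, -1) through (3, -8, -3).
Substitute r = (3, -8, -3) + t(-4, 5, -1) into the plane: -5 + 24t = 19, so t = 1.
Intersection: (3, -8, -3) + 1·(-4, 5, -1) = (-1, -3, -4).

(-1, -3, -4)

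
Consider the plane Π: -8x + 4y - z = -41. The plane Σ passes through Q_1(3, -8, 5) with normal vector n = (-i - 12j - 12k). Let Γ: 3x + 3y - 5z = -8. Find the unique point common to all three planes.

(3, -4, 1)

Σ: n·r = n·Q_1 gives -x - 12y - 12z = 33.
Solving the 3×3 linear system -8x + 4y - z = -41, -x - 12y - 12z = 33, 3x + 3y - 5z = -8 (e.g. by elimination or Cramer's rule, determinant = -965) gives (3, -4, 1).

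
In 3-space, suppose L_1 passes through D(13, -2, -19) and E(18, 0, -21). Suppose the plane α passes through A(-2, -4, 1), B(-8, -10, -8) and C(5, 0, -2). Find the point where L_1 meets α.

(-7, -10, -11)

A direction vector for L_1 is E − D = (5, 2, -2).
AB = (-6, -6, -9), AC = (7, 4, -3); a normal to α is AB × AC = (54, -81, 18).
Using A: α has equation 54x - 81y + 18z = 234.
Substitute r = (13, -2, -19) + t(5, 2, -2) into the plane: 522 + 72t = 234, so t = -4.
Intersection: (13, -2, -19) + (-4)·(5, 2, -2) = (-7, -10, -11).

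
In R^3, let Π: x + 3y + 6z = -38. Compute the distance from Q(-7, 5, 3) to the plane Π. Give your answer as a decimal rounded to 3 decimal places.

9.436

n·Q − d = (1)·(-7) + (3)·(5) + (6)·(3) − (-38) = 64; |n| = √46.
Distance = |64| / √46 = 64/√46 ≈ 9.436.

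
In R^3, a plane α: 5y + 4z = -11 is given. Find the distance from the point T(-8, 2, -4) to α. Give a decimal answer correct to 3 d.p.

n·T − d = (0)·(-8) + (5)·(2) + (4)·(-4) − (-11) = 5; |n| = √41.
Distance = |5| / √41 = 5/√41 ≈ 0.781.

0.781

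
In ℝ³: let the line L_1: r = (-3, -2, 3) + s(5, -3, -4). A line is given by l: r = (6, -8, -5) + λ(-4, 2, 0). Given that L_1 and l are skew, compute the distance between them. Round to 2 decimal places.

0.44

Common perpendicular direction n = (5, -3, -4) × (-4, 2, 0) = (8, 16, -2).
With w = (6, -8, -5) − (-3, -2, 3) = (9, -6, -8), w · n = -8.
Distance = |w · n| / |n| = |-8| / √324 ≈ 0.44.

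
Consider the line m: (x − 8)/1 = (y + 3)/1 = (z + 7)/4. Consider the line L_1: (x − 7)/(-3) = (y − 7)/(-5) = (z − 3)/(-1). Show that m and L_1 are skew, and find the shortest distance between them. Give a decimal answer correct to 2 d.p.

6.76

m has direction (1, 1, 4) through (8, -3, -7).
L_1 has direction (-3, -5, -1) through (7, 7, 3).
Common perpendicular direction n = (1, 1, 4) × (-3, -5, -1) = (19, -11, -2).
With w = (7, 7, 3) − (8, -3, -7) = (-1, 10, 10), w · n = -149.
Since n ≠ 0 the lines are not parallel, and w · n = -149 ≠ 0 so they do not intersect; hence they are skew.
Distance = |w · n| / |n| = |-149| / √486 ≈ 6.76.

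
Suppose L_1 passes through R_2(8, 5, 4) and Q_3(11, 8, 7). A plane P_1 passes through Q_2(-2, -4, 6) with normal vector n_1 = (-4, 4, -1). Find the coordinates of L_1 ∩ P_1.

A direction vector for L_1 is Q_3 − R_2 = (3, 3, 3).
P_1: n_1·r = n_1·Q_2 gives -4x + 4y - z = -14.
Substitute r = (8, 5, 4) + t(3, 3, 3) into the plane: -16 + (-3)t = -14, so t = -2/3.
Intersection: (8, 5, 4) + (-2/3)·(3, 3, 3) = (6, 3, 2).

(6, 3, 2)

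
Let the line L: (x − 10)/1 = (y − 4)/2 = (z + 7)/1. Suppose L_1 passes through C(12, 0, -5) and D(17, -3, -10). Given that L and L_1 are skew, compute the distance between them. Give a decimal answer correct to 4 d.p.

4.4862

L has direction (1, 2, 1) through (10, 4, -7).
A direction vector for L_1 is D − C = (5, -3, -5).
Common perpendicular direction n = (1, 2, 1) × (5, -3, -5) = (-7, 10, -13).
With w = (12, 0, -5) − (10, 4, -7) = (2, -4, 2), w · n = -80.
Distance = |w · n| / |n| = |-80| / √318 ≈ 4.4862.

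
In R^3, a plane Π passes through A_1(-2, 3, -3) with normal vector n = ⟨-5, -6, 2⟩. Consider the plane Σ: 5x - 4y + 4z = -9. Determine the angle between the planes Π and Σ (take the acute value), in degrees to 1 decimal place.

83.4

Π: n·r = n·A_1 gives -5x - 6y + 2z = -14.
cos θ = |n₁·n₂| / (|n₁||n₂|) = |7| / (√65 · √57).
θ = arccos(0.11500) ≈ 83.4°.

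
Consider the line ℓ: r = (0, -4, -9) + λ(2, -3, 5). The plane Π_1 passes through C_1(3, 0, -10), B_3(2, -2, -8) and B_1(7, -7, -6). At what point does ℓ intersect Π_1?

(2, -7, -4)

C_1B_3 = (-1, -2, 2), C_1B_1 = (4, -7, 4); a normal to Π_1 is C_1B_3 × C_1B_1 = (6, 12, 15).
Using C_1: Π_1 has equation 6x + 12y + 15z = -132.
Substitute r = (0, -4, -9) + t(2, -3, 5) into the plane: -183 + 51t = -132, so t = 1.
Intersection: (0, -4, -9) + 1·(2, -3, 5) = (2, -7, -4).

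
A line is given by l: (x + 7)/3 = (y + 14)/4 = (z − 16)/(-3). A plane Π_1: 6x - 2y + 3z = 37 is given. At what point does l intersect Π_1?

(2, -2, 7)

l has direction (3, 4, -3) through (-7, -14, 16).
Substitute r = (-7, -14, 16) + t(3, 4, -3) into the plane: 34 + 1t = 37, so t = 3.
Intersection: (-7, -14, 16) + 3·(3, 4, -3) = (2, -2, 7).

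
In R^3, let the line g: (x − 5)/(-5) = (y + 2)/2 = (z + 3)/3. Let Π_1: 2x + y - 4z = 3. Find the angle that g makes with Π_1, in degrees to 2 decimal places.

45.07

g has direction (-5, 2, 3) through (5, -2, -3).
sin θ = |n·v| / (|n||v|) = |-20| / (√21 · √38) = 0.70799.
θ ≈ 45.07°.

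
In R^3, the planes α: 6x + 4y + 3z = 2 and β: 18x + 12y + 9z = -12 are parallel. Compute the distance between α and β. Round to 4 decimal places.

Rescale β by 1/3: 6x + 4y + 3z = -4. Then distance = |2 − (-4)| / √61 ≈ 0.7682.

0.7682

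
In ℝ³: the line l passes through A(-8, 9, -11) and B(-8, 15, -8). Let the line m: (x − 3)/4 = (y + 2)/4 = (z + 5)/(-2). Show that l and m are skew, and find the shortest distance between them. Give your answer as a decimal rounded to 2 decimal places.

A direction vector for l is B − A = (0, 6, 3).
m has direction (4, 4, -2) through (3, -2, -5).
Common perpendicular direction n = (0, 6, 3) × (4, 4, -2) = (-24, 12, -24).
With w = (3, -2, -5) − (-8, 9, -11) = (11, -11, 6), w · n = -540.
Since n ≠ 0 the lines are not parallel, and w · n = -540 ≠ 0 so they do not intersect; hence they are skew.
Distance = |w · n| / |n| = |-540| / √1296 ≈ 15.00.

15.00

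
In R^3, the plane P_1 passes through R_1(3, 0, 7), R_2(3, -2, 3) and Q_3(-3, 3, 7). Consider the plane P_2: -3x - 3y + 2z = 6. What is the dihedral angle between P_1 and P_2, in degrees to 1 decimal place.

R_1R_2 = (0, -2, -4), R_1Q_3 = (-6, 3, 0); a normal to P_1 is R_1R_2 × R_1Q_3 = (12, 24, -12).
Using R_1: P_1 has equation 12x + 24y - 12z = -48.
cos θ = |n₁·n₂| / (|n₁||n₂|) = |-132| / (√864 · √22).
θ = arccos(0.95743) ≈ 16.8°.

16.8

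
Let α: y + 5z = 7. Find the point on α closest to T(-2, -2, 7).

(-2, -3, 2)

Foot = T − λn with λ = (n·T − d)/|n|² = (33 − 7)/26 = 1.
Foot = (-2, -2, 7) − 1·(0, 1, 5) = (-2, -3, 2).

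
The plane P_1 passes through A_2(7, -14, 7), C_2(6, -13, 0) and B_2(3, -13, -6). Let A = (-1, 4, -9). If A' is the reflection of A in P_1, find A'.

(11, -26, -15)

A_2C_2 = (-1, 1, -7), A_2B_2 = (-4, 1, -13); a normal to P_1 is A_2C_2 × A_2B_2 = (-6, 15, 3).
Using A_2: P_1 has equation -6x + 15y + 3z = -231.
λ = (n·A − d)/|n|² = (39 − (-231))/270 = 1.
Reflection = A − 2λn = (-1, 4, -9) − 2·(-6, 15, 3) = (11, -26, -15).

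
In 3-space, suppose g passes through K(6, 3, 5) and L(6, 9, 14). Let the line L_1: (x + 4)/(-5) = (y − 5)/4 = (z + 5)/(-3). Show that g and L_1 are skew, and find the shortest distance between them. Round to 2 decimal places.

A direction vector for g is L − K = (0, 6, 9).
L_1 has direction (-5, 4, -3) through (-4, 5, -5).
Common perpendicular direction n = (0, 6, 9) × (-5, 4, -3) = (-54, -45, 30).
With w = (-4, 5, -5) − (6, 3, 5) = (-10, 2, -10), w · n = 150.
Since n ≠ 0 the lines are not parallel, and w · n = 150 ≠ 0 so they do not intersect; hence they are skew.
Distance = |w · n| / |n| = |150| / √5841 ≈ 1.96.

1.96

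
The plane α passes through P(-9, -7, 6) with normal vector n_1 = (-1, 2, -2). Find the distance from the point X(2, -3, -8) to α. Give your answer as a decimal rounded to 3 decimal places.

8.333

α: n_1·r = n_1·P gives -x + 2y - 2z = -17.
n·X − d = (-1)·(2) + (2)·(-3) + (-2)·(-8) − (-17) = 25; |n| = √9.
Distance = |25| / √9 = 25/√9 ≈ 8.333.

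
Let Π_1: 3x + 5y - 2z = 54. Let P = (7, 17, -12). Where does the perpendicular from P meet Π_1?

(1, 7, -8)

Foot = P − λn with λ = (n·P − d)/|n|² = (130 − 54)/38 = 2.
Foot = (7, 17, -12) − 2·(3, 5, -2) = (1, 7, -8).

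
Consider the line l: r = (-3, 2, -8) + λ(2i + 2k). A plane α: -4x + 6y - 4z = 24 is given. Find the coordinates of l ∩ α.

Substitute r = (-3, 2, -8) + t(2, 0, 2) into the plane: 56 + (-16)t = 24, so t = 2.
Intersection: (-3, 2, -8) + 2·(2, 0, 2) = (1, 2, -4).

(1, 2, -4)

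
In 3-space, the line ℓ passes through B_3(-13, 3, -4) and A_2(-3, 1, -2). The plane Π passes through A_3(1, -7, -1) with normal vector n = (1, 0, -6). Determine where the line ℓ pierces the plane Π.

A direction vector for ℓ is A_2 − B_3 = (10, -2, 2).
Π: n·r = n·A_3 gives x - 6z = 7.
Substitute r = (-13, 3, -4) + t(10, -2, 2) into the plane: 11 + (-2)t = 7, so t = 2.
Intersection: (-13, 3, -4) + 2·(10, -2, 2) = (7, -1, 0).

(7, -1, 0)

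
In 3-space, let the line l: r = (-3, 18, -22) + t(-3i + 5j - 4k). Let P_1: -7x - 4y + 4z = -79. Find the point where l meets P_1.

(9, -2, -6)

Substitute r = (-3, 18, -22) + t(-3, 5, -4) into the plane: -139 + (-15)t = -79, so t = -4.
Intersection: (-3, 18, -22) + (-4)·(-3, 5, -4) = (9, -2, -6).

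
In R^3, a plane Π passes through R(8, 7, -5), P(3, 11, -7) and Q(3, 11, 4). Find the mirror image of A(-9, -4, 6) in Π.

(15, 26, 6)

RP = (-5, 4, -2), RQ = (-5, 4, 9); a normal to Π is RP × RQ = (44, 55, 0).
Using R: Π has equation 44x + 55y = 737.
λ = (n·A − d)/|n|² = (-616 − 737)/4961 = -3/11.
Reflection = A − 2λn = (-9, -4, 6) − (-6/11)·(44, 55, 0) = (15, 26, 6).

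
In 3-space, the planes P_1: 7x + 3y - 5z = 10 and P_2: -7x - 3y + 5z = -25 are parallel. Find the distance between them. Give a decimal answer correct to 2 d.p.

Rescale P_2 by 1/(-1): 7x + 3y - 5z = 25. Then distance = |10 − 25| / √83 ≈ 1.65.

1.65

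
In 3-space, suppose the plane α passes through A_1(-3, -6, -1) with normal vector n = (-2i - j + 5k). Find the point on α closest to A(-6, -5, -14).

(-10, -7, -4)

α: n·r = n·A_1 gives -2x - y + 5z = 7.
Foot = A − λn with λ = (n·A − d)/|n|² = (-53 − 7)/30 = -2.
Foot = (-6, -5, -14) − (-2)·(-2, -1, 5) = (-10, -7, -4).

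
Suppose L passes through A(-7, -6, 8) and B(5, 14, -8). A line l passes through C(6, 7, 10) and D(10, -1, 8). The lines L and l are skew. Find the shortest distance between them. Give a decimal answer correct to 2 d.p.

12.39

A direction vector for L is B − A = (12, 20, -16).
A direction vector for l is D − C = (4, -8, -2).
Common perpendicular direction n = (12, 20, -16) × (4, -8, -2) = (-168, -40, -176).
With w = (6, 7, 10) − (-7, -6, 8) = (13, 13, 2), w · n = -3056.
Distance = |w · n| / |n| = |-3056| / √60800 ≈ 12.39.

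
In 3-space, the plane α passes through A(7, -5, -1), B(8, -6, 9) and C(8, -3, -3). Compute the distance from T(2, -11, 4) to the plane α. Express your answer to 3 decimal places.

1.511

AB = (1, -1, 10), AC = (1, 2, -2); a normal to α is AB × AC = (-18, 12, 3).
Using A: α has equation -18x + 12y + 3z = -189.
n·T − d = (-18)·(2) + (12)·(-11) + (3)·(4) − (-189) = 33; |n| = √477.
Distance = |33| / √477 = 33/√477 ≈ 1.511.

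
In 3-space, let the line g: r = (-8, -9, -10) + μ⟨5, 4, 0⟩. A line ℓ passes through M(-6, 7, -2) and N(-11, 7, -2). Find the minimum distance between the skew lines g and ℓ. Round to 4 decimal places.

8.0000

A direction vector for ℓ is N − M = (-5, 0, 0).
Common perpendicular direction n = (5, 4, 0) × (-5, 0, 0) = (0, 0, 20).
With w = (-6, 7, -2) − (-8, -9, -10) = (2, 16, 8), w · n = 160.
Distance = |w · n| / |n| = |160| / √400 ≈ 8.0000.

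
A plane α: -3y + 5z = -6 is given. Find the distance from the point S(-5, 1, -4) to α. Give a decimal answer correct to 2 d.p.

n·S − d = (0)·(-5) + (-3)·(1) + (5)·(-4) − (-6) = -17; |n| = √34.
Distance = |-17| / √34 = 17/√34 ≈ 2.92.

2.92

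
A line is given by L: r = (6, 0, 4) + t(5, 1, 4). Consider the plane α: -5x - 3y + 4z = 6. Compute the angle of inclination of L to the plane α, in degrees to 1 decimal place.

sin θ = |n·v| / (|n||v|) = |-12| / (√50 · √42) = 0.26186.
θ ≈ 15.2°.

15.2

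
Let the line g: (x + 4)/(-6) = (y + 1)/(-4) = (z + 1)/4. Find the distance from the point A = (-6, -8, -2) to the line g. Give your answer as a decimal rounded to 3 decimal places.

g has direction (-6, -4, 4) through (-4, -1, -1).
Taking (-4, -1, -1) on g with direction v = (-6, -4, 4): w = A − (-4, -1, -1) = (-2, -7, -1), and w × v = (-32, 14, -34).
Distance = |w × v| / |v| = √2376 / √68 ≈ 5.911.

5.911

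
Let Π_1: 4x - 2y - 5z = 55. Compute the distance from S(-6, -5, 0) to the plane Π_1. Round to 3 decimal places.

n·S − d = (4)·(-6) + (-2)·(-5) + (-5)·(0) − 55 = -69; |n| = √45.
Distance = |-69| / √45 = 69/√45 ≈ 10.286.

10.286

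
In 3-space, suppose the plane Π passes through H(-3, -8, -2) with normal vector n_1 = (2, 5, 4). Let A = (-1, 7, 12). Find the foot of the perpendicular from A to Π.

(-7, -8, 0)

Π: n_1·r = n_1·H gives 2x + 5y + 4z = -54.
Foot = A − λn with λ = (n·A − d)/|n|² = (81 − (-54))/45 = 3.
Foot = (-1, 7, 12) − 3·(2, 5, 4) = (-7, -8, 0).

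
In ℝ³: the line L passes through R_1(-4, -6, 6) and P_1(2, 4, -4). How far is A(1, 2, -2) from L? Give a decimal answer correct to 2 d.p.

0.18

A direction vector for L is P_1 − R_1 = (6, 10, -10).
Taking (-4, -6, 6) on L with direction v = (6, 10, -10): w = A − (-4, -6, 6) = (5, 8, -8), and w × v = (0, 2, 2).
Distance = |w × v| / |v| = √8 / √236 ≈ 0.18.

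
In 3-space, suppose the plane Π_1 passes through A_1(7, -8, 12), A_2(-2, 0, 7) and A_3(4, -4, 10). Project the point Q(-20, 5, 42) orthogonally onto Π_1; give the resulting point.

A_1A_2 = (-9, 8, -5), A_1A_3 = (-3, 4, -2); a normal to Π_1 is A_1A_2 × A_1A_3 = (4, -3, -12).
Using A_1: Π_1 has equation 4x - 3y - 12z = -92.
Foot = Q − λn with λ = (n·Q − d)/|n|² = (-599 − (-92))/169 = -3.
Foot = (-20, 5, 42) − (-3)·(4, -3, -12) = (-8, -4, 6).

(-8, -4, 6)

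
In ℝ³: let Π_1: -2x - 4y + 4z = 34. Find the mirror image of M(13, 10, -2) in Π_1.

λ = (n·M − d)/|n|² = (-74 − 34)/36 = -3.
Reflection = M − 2λn = (13, 10, -2) − (-6)·(-2, -4, 4) = (1, -14, 22).

(1, -14, 22)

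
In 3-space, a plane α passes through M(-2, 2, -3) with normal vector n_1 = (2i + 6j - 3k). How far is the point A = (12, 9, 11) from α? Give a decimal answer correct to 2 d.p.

α: n_1·r = n_1·M gives 2x + 6y - 3z = 17.
n·A − d = (2)·(12) + (6)·(9) + (-3)·(11) − 17 = 28; |n| = √49.
Distance = |28| / √49 = 28/√49 ≈ 4.00.

4.00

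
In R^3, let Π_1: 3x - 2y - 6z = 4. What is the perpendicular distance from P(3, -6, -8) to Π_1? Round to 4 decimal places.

n·P − d = (3)·(3) + (-2)·(-6) + (-6)·(-8) − 4 = 65; |n| = √49.
Distance = |65| / √49 = 65/√49 ≈ 9.2857.

9.2857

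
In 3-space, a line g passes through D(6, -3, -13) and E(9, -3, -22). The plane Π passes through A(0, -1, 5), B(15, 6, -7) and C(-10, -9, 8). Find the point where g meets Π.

(2, -3, -1)

A direction vector for g is E − D = (3, 0, -9).
AB = (15, 7, -12), AC = (-10, -8, 3); a normal to Π is AB × AC = (-75, 75, -50).
Using A: Π has equation -75x + 75y - 50z = -325.
Substitute r = (6, -3, -13) + t(3, 0, -9) into the plane: -25 + 225t = -325, so t = -4/3.
Intersection: (6, -3, -13) + (-4/3)·(3, 0, -9) = (2, -3, -1).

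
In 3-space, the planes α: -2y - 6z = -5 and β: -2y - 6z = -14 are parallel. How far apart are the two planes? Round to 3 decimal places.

Same normal n = (0, -2, -6) with |n| = √40; distance = |-5 − (-14)| / |n| = 9/√40 ≈ 1.423.

1.423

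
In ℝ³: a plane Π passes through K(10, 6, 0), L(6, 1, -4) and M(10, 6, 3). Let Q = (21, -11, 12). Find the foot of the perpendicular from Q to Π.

KL = (-4, -5, -4), KM = (0, 0, 3); a normal to Π is KL × KM = (-15, 12, 0).
Using K: Π has equation -15x + 12y = -78.
Foot = Q − λn with λ = (n·Q − d)/|n|² = (-447 − (-78))/369 = -1.
Foot = (21, -11, 12) − (-1)·(-15, 12, 0) = (6, 1, 12).

(6, 1, 12)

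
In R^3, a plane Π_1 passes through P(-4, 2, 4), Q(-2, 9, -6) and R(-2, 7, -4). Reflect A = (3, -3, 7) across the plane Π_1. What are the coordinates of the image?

PQ = (2, 7, -10), PR = (2, 5, -8); a normal to Π_1 is PQ × PR = (-6, -4, -4).
Using P: Π_1 has equation -6x - 4y - 4z = 0.
λ = (n·A − d)/|n|² = (-34 − 0)/68 = -1/2.
Reflection = A − 2λn = (3, -3, 7) − (-1)·(-6, -4, -4) = (-3, -7, 3).

(-3, -7, 3)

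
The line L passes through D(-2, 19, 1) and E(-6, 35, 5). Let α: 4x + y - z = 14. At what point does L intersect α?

A direction vector for L is E − D = (-4, 16, 4).
Substitute r = (-2, 19, 1) + t(-4, 16, 4) into the plane: 10 + (-4)t = 14, so t = -1.
Intersection: (-2, 19, 1) + (-1)·(-4, 16, 4) = (2, 3, -3).

(2, 3, -3)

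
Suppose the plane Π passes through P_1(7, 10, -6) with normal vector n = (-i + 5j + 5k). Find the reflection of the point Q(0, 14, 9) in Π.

Π: n·r = n·P_1 gives -x + 5y + 5z = 13.
λ = (n·Q − d)/|n|² = (115 − 13)/51 = 2.
Reflection = Q − 2λn = (0, 14, 9) − 4·(-1, 5, 5) = (4, -6, -11).

(4, -6, -11)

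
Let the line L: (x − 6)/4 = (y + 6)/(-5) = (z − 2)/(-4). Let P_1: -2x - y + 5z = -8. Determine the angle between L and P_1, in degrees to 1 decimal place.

L has direction (4, -5, -4) through (6, -6, 2).
sin θ = |n·v| / (|n||v|) = |-23| / (√30 · √57) = 0.55620.
θ ≈ 33.8°.

33.8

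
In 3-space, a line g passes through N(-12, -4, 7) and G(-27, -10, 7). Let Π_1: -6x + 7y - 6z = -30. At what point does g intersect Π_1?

A direction vector for g is G − N = (-15, -6, 0).
Substitute r = (-12, -4, 7) + t(-15, -6, 0) into the plane: 2 + 48t = -30, so t = -2/3.
Intersection: (-12, -4, 7) + (-2/3)·(-15, -6, 0) = (-2, 0, 7).

(-2, 0, 7)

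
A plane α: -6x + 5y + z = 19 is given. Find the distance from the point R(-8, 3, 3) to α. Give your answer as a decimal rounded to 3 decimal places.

5.969

n·R − d = (-6)·(-8) + (5)·(3) + (1)·(3) − 19 = 47; |n| = √62.
Distance = |47| / √62 = 47/√62 ≈ 5.969.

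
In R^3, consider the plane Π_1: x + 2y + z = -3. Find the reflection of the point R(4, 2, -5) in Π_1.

(2, -2, -7)

λ = (n·R − d)/|n|² = (3 − (-3))/6 = 1.
Reflection = R − 2λn = (4, 2, -5) − 2·(1, 2, 1) = (2, -2, -7).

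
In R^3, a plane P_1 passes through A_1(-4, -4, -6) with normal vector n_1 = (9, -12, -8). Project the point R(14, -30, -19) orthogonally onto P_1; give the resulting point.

(-4, -6, -3)

P_1: n_1·r = n_1·A_1 gives 9x - 12y - 8z = 60.
Foot = R − λn with λ = (n·R − d)/|n|² = (638 − 60)/289 = 2.
Foot = (14, -30, -19) − 2·(9, -12, -8) = (-4, -6, -3).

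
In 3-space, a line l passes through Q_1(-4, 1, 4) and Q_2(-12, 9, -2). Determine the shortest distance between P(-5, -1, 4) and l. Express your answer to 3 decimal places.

2.147

A direction vector for l is Q_2 − Q_1 = (-8, 8, -6).
Taking (-4, 1, 4) on l with direction v = (-8, 8, -6): w = P − (-4, 1, 4) = (-1, -2, 0), and w × v = (12, -6, -24).
Distance = |w × v| / |v| = √756 / √164 ≈ 2.147.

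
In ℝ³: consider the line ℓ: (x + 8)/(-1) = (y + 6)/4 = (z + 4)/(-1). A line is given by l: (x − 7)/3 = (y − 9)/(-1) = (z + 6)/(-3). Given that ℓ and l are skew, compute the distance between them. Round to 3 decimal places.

ℓ has direction (-1, 4, -1) through (-8, -6, -4).
l has direction (3, -1, -3) through (7, 9, -6).
Common perpendicular direction n = (-1, 4, -1) × (3, -1, -3) = (-13, -6, -11).
With w = (7, 9, -6) − (-8, -6, -4) = (15, 15, -2), w · n = -263.
Distance = |w · n| / |n| = |-263| / √326 ≈ 14.566.

14.566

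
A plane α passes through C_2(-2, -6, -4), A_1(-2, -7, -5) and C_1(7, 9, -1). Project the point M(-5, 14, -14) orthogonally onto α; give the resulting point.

(7, 5, -5)

C_2A_1 = (0, -1, -1), C_2C_1 = (9, 15, 3); a normal to α is C_2A_1 × C_2C_1 = (12, -9, 9).
Using C_2: α has equation 12x - 9y + 9z = -6.
Foot = M − λn with λ = (n·M − d)/|n|² = (-312 − (-6))/306 = -1.
Foot = (-5, 14, -14) − (-1)·(12, -9, 9) = (7, 5, -5).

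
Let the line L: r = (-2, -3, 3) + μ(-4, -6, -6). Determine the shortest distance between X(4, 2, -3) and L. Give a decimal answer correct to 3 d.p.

Taking (-2, -3, 3) on L with direction v = (-4, -6, -6): w = X − (-2, -3, 3) = (6, 5, -6), and w × v = (-66, 60, -16).
Distance = |w × v| / |v| = √8212 / √88 ≈ 9.660.

9.660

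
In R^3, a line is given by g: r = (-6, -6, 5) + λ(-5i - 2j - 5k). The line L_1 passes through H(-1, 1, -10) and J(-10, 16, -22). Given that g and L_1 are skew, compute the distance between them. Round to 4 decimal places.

A direction vector for L_1 is J − H = (-9, 15, -12).
Common perpendicular direction n = (-5, -2, -5) × (-9, 15, -12) = (99, -15, -93).
With w = (-1, 1, -10) − (-6, -6, 5) = (5, 7, -15), w · n = 1785.
Distance = |w · n| / |n| = |1785| / √18675 ≈ 13.0619.

13.0619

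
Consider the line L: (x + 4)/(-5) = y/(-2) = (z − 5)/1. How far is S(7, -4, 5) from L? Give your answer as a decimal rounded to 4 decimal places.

7.9603

L has direction (-5, -2, 1) through (-4, 0, 5).
Taking (-4, 0, 5) on L with direction v = (-5, -2, 1): w = S − (-4, 0, 5) = (11, -4, 0), and w × v = (-4, -11, -42).
Distance = |w × v| / |v| = √1901 / √30 ≈ 7.9603.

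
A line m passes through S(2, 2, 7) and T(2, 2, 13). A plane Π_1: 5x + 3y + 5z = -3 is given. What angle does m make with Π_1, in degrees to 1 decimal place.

A direction vector for m is T − S = (0, 0, 6).
sin θ = |n·v| / (|n||v|) = |30| / (√59 · √36) = 0.65094.
θ ≈ 40.6°.

40.6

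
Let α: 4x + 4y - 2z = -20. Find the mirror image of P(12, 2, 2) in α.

λ = (n·P − d)/|n|² = (52 − (-20))/36 = 2.
Reflection = P − 2λn = (12, 2, 2) − 4·(4, 4, -2) = (-4, -14, 10).

(-4, -14, 10)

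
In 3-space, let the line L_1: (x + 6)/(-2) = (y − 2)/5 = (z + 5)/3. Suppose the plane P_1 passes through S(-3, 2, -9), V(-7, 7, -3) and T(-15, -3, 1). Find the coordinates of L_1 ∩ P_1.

(-8, 7, -2)

L_1 has direction (-2, 5, 3) through (-6, 2, -5).
SV = (-4, 5, 6), ST = (-12, -5, 10); a normal to P_1 is SV × ST = (80, -32, 80).
Using S: P_1 has equation 80x - 32y + 80z = -1024.
Substitute r = (-6, 2, -5) + t(-2, 5, 3) into the plane: -944 + (-80)t = -1024, so t = 1.
Intersection: (-6, 2, -5) + 1·(-2, 5, 3) = (-8, 7, -2).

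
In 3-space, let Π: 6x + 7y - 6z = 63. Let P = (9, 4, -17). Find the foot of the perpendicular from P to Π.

(3, -3, -11)

Foot = P − λn with λ = (n·P − d)/|n|² = (184 − 63)/121 = 1.
Foot = (9, 4, -17) − 1·(6, 7, -6) = (3, -3, -11).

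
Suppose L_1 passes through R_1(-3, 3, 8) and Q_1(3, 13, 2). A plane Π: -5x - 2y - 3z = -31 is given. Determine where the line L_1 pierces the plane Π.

A direction vector for L_1 is Q_1 − R_1 = (6, 10, -6).
Substitute r = (-3, 3, 8) + t(6, 10, -6) into the plane: -15 + (-32)t = -31, so t = 1/2.
Intersection: (-3, 3, 8) + (1/2)·(6, 10, -6) = (0, 8, 5).

(0, 8, 5)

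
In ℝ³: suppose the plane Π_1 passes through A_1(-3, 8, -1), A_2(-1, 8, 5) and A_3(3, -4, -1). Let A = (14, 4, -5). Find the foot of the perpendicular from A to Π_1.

A_1A_2 = (2, 0, 6), A_1A_3 = (6, -12, 0); a normal to Π_1 is A_1A_2 × A_1A_3 = (72, 36, -24).
Using A_1: Π_1 has equation 72x + 36y - 24z = 96.
Foot = A − λn with λ = (n·A − d)/|n|² = (1272 − 96)/7056 = 1/6.
Foot = (14, 4, -5) − (1/6)·(72, 36, -24) = (2, -2, -1).

(2, -2, -1)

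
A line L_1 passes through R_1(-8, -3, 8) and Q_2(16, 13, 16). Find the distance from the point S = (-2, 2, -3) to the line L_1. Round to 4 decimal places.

12.7026

A direction vector for L_1 is Q_2 − R_1 = (24, 16, 8).
Taking (-8, -3, 8) on L_1 with direction v = (24, 16, 8): w = S − (-8, -3, 8) = (6, 5, -11), and w × v = (216, -312, -24).
Distance = |w × v| / |v| = √144576 / √896 ≈ 12.7026.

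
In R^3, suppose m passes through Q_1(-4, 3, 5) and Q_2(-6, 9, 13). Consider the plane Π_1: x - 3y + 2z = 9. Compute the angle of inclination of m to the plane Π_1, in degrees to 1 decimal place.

A direction vector for m is Q_2 − Q_1 = (-2, 6, 8).
sin θ = |n·v| / (|n||v|) = |-4| / (√14 · √104) = 0.10483.
θ ≈ 6.0°.

6.0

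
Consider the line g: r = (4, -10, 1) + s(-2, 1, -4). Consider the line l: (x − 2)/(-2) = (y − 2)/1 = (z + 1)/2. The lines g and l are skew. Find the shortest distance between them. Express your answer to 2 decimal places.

9.84

l has direction (-2, 1, 2) through (2, 2, -1).
Common perpendicular direction n = (-2, 1, -4) × (-2, 1, 2) = (6, 12, 0).
With w = (2, 2, -1) − (4, -10, 1) = (-2, 12, -2), w · n = 132.
Distance = |w · n| / |n| = |132| / √180 ≈ 9.84.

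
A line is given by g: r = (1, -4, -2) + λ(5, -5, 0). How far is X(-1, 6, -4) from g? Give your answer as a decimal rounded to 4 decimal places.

Taking (1, -4, -2) on g with direction v = (5, -5, 0): w = X − (1, -4, -2) = (-2, 10, -2), and w × v = (-10, -10, -40).
Distance = |w × v| / |v| = √1800 / √50 ≈ 6.0000.

6.0000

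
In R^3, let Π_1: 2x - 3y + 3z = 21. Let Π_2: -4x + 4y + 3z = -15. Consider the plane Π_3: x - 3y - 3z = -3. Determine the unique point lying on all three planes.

(6, 0, 3)

Solving the 3×3 linear system 2x - 3y + 3z = 21, -4x + 4y + 3z = -15, x - 3y - 3z = -3 (e.g. by elimination or Cramer's rule, determinant = 45) gives (6, 0, 3).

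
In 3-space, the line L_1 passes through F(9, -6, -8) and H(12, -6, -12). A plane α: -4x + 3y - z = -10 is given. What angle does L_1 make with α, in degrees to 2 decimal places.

18.29

A direction vector for L_1 is H − F = (3, 0, -4).
sin θ = |n·v| / (|n||v|) = |-8| / (√26 · √25) = 0.31379.
θ ≈ 18.29°.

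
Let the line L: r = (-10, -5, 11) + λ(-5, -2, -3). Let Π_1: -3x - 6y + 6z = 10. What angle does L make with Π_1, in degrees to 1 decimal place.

sin θ = |n·v| / (|n||v|) = |9| / (√81 · √38) = 0.16222.
θ ≈ 9.3°.

9.3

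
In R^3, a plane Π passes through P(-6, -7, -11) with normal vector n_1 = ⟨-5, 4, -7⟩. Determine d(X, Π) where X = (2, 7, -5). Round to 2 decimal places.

Π: n_1·r = n_1·P gives -5x + 4y - 7z = 79.
n·X − d = (-5)·(2) + (4)·(7) + (-7)·(-5) − 79 = -26; |n| = √90.
Distance = |-26| / √90 = 26/√90 ≈ 2.74.

2.74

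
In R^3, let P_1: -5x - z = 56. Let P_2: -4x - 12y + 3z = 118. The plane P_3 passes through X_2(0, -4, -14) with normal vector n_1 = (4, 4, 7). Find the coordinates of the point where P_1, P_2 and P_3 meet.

(-10, -8, -6)

P_3: n_1·r = n_1·X_2 gives 4x + 4y + 7z = -114.
Solving the 3×3 linear system -5x - z = 56, -4x - 12y + 3z = 118, 4x + 4y + 7z = -114 (e.g. by elimination or Cramer's rule, determinant = 448) gives (-10, -8, -6).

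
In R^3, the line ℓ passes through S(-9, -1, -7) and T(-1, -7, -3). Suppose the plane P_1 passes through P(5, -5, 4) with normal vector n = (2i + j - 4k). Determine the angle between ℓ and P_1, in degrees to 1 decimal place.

A direction vector for ℓ is T − S = (8, -6, 4).
P_1: n·r = n·P gives 2x + y - 4z = -11.
sin θ = |n·v| / (|n||v|) = |-6| / (√21 · √116) = 0.12157.
θ ≈ 7.0°.

7.0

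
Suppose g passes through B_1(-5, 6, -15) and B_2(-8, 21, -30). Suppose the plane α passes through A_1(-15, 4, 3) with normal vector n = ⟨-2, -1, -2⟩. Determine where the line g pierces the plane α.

(-3, -4, -5)

A direction vector for g is B_2 − B_1 = (-3, 15, -15).
α: n·r = n·A_1 gives -2x - y - 2z = 20.
Substitute r = (-5, 6, -15) + t(-3, 15, -15) into the plane: 34 + 21t = 20, so t = -2/3.
Intersection: (-5, 6, -15) + (-2/3)·(-3, 15, -15) = (-3, -4, -5).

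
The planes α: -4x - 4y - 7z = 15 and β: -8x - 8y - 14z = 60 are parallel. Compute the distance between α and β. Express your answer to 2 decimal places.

Rescale β by 1/2: -4x - 4y - 7z = 30. Then distance = |15 − 30| / √81 ≈ 1.67.

1.67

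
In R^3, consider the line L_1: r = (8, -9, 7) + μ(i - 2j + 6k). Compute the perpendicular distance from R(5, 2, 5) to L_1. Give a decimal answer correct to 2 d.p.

10.03

Taking (8, -9, 7) on L_1 with direction v = (1, -2, 6): w = R − (8, -9, 7) = (-3, 11, -2), and w × v = (62, 16, -5).
Distance = |w × v| / |v| = √4125 / √41 ≈ 10.03.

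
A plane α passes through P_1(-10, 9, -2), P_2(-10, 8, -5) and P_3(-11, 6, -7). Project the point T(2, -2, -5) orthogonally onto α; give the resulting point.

(-10, 7, -8)

P_1P_2 = (0, -1, -3), P_1P_3 = (-1, -3, -5); a normal to α is P_1P_2 × P_1P_3 = (-4, 3, -1).
Using P_1: α has equation -4x + 3y - z = 69.
Foot = T − λn with λ = (n·T − d)/|n|² = (-9 − 69)/26 = -3.
Foot = (2, -2, -5) − (-3)·(-4, 3, -1) = (-10, 7, -8).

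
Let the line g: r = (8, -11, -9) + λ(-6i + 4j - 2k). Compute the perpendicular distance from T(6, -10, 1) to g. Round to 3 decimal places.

10.233

Taking (8, -11, -9) on g with direction v = (-6, 4, -2): w = T − (8, -11, -9) = (-2, 1, 10), and w × v = (-42, -64, -2).
Distance = |w × v| / |v| = √5864 / √56 ≈ 10.233.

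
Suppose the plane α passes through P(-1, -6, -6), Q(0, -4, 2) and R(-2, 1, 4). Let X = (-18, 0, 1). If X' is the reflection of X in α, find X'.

(6, 12, -5)

PQ = (1, 2, 8), PR = (-1, 7, 10); a normal to α is PQ × PR = (-36, -18, 9).
Using P: α has equation -36x - 18y + 9z = 90.
λ = (n·X − d)/|n|² = (657 − 90)/1701 = 1/3.
Reflection = X − 2λn = (-18, 0, 1) − (2/3)·(-36, -18, 9) = (6, 12, -5).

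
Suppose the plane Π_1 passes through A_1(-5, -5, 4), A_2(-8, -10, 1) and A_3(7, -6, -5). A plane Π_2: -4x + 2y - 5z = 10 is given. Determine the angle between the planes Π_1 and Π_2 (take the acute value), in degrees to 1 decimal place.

A_1A_2 = (-3, -5, -3), A_1A_3 = (12, -1, -9); a normal to Π_1 is A_1A_2 × A_1A_3 = (42, -63, 63).
Using A_1: Π_1 has equation 42x - 63y + 63z = 357.
cos θ = |n₁·n₂| / (|n₁||n₂|) = |-609| / (√9702 · √45).
θ = arccos(0.92168) ≈ 22.8°.

22.8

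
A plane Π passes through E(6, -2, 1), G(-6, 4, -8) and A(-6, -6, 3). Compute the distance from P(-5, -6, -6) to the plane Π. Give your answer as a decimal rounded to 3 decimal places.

6.133

EG = (-12, 6, -9), EA = (-12, -4, 2); a normal to Π is EG × EA = (-24, 132, 120).
Using E: Π has equation -24x + 132y + 120z = -288.
n·P − d = (-24)·(-5) + (132)·(-6) + (120)·(-6) − (-288) = -1104; |n| = √32400.
Distance = |-1104| / √32400 = 1104/√32400 ≈ 6.133.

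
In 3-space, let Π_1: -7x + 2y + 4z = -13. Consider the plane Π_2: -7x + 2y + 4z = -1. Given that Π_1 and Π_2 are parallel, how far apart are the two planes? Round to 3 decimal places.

1.445

Same normal n = (-7, 2, 4) with |n| = √69; distance = |-13 − (-1)| / |n| = 12/√69 ≈ 1.445.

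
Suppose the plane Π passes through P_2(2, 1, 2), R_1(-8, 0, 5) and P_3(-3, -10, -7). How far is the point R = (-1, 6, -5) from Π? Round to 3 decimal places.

8.981

P_2R_1 = (-10, -1, 3), P_2P_3 = (-5, -11, -9); a normal to Π is P_2R_1 × P_2P_3 = (42, -105, 105).
Using P_2: Π has equation 42x - 105y + 105z = 189.
n·R − d = (42)·(-1) + (-105)·(6) + (105)·(-5) − 189 = -1386; |n| = √23814.
Distance = |-1386| / √23814 = 1386/√23814 ≈ 8.981.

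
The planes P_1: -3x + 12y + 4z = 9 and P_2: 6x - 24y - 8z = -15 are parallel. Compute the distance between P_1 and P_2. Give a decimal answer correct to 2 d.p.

Rescale P_2 by 1/(-2): -3x + 12y + 4z = 15/2. Then distance = |9 − (15/2)| / √169 ≈ 0.12.

0.12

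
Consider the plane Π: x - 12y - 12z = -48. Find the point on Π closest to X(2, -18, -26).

Foot = X − λn with λ = (n·X − d)/|n|² = (530 − (-48))/289 = 2.
Foot = (2, -18, -26) − 2·(1, -12, -12) = (0, 6, -2).

(0, 6, -2)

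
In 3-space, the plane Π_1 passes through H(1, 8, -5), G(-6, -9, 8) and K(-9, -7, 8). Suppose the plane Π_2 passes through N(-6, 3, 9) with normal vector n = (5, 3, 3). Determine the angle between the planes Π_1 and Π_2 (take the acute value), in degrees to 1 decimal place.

32.7

HG = (-7, -17, 13), HK = (-10, -15, 13); a normal to Π_1 is HG × HK = (-26, -39, -65).
Using H: Π_1 has equation -26x - 39y - 65z = -13.
Π_2: n·r = n·N gives 5x + 3y + 3z = 6.
cos θ = |n₁·n₂| / (|n₁||n₂|) = |-442| / (√6422 · √43).
θ = arccos(0.84111) ≈ 32.7°.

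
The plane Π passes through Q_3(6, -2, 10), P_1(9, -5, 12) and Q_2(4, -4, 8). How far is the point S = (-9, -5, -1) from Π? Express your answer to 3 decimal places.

Q_3P_1 = (3, -3, 2), Q_3Q_2 = (-2, -2, -2); a normal to Π is Q_3P_1 × Q_3Q_2 = (10, 2, -12).
Using Q_3: Π has equation 10x + 2y - 12z = -64.
n·S − d = (10)·(-9) + (2)·(-5) + (-12)·(-1) − (-64) = -24; |n| = √248.
Distance = |-24| / √248 = 24/√248 ≈ 1.524.

1.524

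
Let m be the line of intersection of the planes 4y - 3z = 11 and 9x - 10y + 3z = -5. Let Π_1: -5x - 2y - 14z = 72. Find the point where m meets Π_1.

(0, -1, -5)

Direction of m: (0, 4, -3) × (9, -10, 3) = (-18, -27, -36).
A point on m: solving the two plane equations with x = 8 gives (8, 11, 11).
Substitute r = (8, 11, 11) + t(-18, -27, -36) into the plane: -216 + 648t = 72, so t = 4/9.
Intersection: (8, 11, 11) + (4/9)·(-18, -27, -36) = (0, -1, -5).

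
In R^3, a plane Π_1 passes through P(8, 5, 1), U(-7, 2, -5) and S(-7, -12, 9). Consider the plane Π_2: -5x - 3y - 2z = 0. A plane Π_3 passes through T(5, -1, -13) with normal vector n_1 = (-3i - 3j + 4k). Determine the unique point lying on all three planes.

PU = (-15, -3, -6), PS = (-15, -17, 8); a normal to Π_1 is PU × PS = (-126, 210, 210).
Using P: Π_1 has equation -126x + 210y + 210z = 252.
Π_3: n_1·r = n_1·T gives -3x - 3y + 4z = -64.
Solving the 3×3 linear system -126x + 210y + 210z = 252, -5x - 3y - 2z = 0, -3x - 3y + 4z = -64 (e.g. by elimination or Cramer's rule, determinant = 8988) gives (-2, 10, -10).

(-2, 10, -10)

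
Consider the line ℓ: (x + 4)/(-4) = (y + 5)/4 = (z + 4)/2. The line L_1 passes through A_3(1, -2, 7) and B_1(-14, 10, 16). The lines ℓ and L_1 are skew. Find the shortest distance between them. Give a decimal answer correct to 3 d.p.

11.667

ℓ has direction (-4, 4, 2) through (-4, -5, -4).
A direction vector for L_1 is B_1 − A_3 = (-15, 12, 9).
Common perpendicular direction n = (-4, 4, 2) × (-15, 12, 9) = (12, 6, 12).
With w = (1, -2, 7) − (-4, -5, -4) = (5, 3, 11), w · n = 210.
Distance = |w · n| / |n| = |210| / √324 ≈ 11.667.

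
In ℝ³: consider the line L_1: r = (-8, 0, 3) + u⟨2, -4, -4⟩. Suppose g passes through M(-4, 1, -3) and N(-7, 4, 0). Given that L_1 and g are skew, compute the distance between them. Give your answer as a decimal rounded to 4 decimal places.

A direction vector for g is N − M = (-3, 3, 3).
Common perpendicular direction n = (2, -4, -4) × (-3, 3, 3) = (0, 6, -6).
With w = (-4, 1, -3) − (-8, 0, 3) = (4, 1, -6), w · n = 42.
Distance = |w · n| / |n| = |42| / √72 ≈ 4.9497.

4.9497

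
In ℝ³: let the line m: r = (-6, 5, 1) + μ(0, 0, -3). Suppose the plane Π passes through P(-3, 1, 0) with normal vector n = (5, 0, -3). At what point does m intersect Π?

(-6, 5, -5)

Π: n·r = n·P gives 5x - 3z = -15.
Substitute r = (-6, 5, 1) + t(0, 0, -3) into the plane: -33 + 9t = -15, so t = 2.
Intersection: (-6, 5, 1) + 2·(0, 0, -3) = (-6, 5, -5).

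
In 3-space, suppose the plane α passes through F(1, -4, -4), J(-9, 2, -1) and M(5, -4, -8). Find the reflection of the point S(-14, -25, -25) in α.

FJ = (-10, 6, 3), FM = (4, 0, -4); a normal to α is FJ × FM = (-24, -28, -24).
Using F: α has equation -24x - 28y - 24z = 184.
λ = (n·S − d)/|n|² = (1636 − 184)/1936 = 3/4.
Reflection = S − 2λn = (-14, -25, -25) − (3/2)·(-24, -28, -24) = (22, 17, 11).

(22, 17, 11)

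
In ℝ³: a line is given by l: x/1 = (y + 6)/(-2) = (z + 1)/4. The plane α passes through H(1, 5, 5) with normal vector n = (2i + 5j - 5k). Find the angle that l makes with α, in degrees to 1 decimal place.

56.3

l has direction (1, -2, 4) through (0, -6, -1).
α: n·r = n·H gives 2x + 5y - 5z = 2.
sin θ = |n·v| / (|n||v|) = |-28| / (√54 · √21) = 0.83148.
θ ≈ 56.3°.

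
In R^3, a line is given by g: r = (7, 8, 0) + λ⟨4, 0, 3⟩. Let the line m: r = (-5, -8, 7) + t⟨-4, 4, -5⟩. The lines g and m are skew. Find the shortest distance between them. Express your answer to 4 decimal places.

Common perpendicular direction n = (4, 0, 3) × (-4, 4, -5) = (-12, 8, 16).
With w = (-5, -8, 7) − (7, 8, 0) = (-12, -16, 7), w · n = 128.
Distance = |w · n| / |n| = |128| / √464 ≈ 5.9423.

5.9423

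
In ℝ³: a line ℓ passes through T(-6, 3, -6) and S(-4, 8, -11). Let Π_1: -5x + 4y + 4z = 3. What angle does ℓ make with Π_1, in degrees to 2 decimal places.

A direction vector for ℓ is S − T = (2, 5, -5).
sin θ = |n·v| / (|n||v|) = |-10| / (√57 · √54) = 0.18025.
θ ≈ 10.38°.

10.38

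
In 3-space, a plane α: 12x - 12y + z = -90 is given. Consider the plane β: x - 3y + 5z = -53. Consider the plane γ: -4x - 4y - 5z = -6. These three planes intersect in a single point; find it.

Solving the 3×3 linear system 12x - 12y + z = -90, x - 3y + 5z = -53, -4x - 4y - 5z = -6 (e.g. by elimination or Cramer's rule, determinant = 584) gives (1, 8, -6).

(1, 8, -6)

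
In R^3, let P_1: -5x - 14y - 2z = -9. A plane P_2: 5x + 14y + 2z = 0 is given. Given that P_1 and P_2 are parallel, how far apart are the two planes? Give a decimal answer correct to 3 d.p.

Rescale P_2 by 1/(-1): -5x - 14y - 2z = 0. Then distance = |-9 − 0| / √225 ≈ 0.600.

0.600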